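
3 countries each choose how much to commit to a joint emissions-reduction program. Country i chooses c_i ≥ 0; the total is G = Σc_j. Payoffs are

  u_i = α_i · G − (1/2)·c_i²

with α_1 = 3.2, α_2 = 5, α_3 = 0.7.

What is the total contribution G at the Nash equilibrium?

8.9

Country i's FOC: ∂u_i/∂c_i = α_i − c_i = 0, so c_i* = α_i.
NE contributions = (3.2, 5, 0.7); G = 8.9.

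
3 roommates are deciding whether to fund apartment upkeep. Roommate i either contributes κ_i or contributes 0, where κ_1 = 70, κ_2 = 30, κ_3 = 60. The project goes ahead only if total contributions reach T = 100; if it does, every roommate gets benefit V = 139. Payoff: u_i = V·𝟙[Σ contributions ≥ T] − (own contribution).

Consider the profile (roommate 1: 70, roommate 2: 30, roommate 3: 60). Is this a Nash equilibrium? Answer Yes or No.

Total = 160 ≥ 100: provided.
Roommate 1 (pledges 70, payoff 69): dropping to 0 → total 90, payoff 0. No gain.
Roommate 2 (pledges 30, payoff 109): dropping to 0 → total 130, payoff 139. Profitable deviation.

No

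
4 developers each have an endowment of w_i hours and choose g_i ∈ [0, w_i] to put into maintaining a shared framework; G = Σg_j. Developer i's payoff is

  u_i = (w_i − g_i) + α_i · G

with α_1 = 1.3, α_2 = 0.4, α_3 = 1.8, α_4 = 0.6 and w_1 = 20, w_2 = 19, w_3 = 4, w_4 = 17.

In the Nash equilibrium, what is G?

∂u_i/∂g_i = α_i − 1, so developer i contributes w_i if α_i > 1, else 0.
α_i > 1 for i ∈ {1, 3}; NE contributions (20, 0, 4, 0), G = 24.

24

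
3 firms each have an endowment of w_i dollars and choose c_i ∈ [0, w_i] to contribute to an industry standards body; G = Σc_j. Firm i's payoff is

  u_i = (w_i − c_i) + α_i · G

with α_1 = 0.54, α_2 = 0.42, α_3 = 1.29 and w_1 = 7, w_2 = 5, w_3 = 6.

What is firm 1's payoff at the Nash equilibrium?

∂u_i/∂c_i = α_i − 1, so firm i contributes w_i if α_i > 1, else 0.
α_i > 1 for i ∈ {3}; NE contributions (0, 0, 6), G = 6.
u_1 = (7 − 0) + 0.54·6 = 10.24.

10.24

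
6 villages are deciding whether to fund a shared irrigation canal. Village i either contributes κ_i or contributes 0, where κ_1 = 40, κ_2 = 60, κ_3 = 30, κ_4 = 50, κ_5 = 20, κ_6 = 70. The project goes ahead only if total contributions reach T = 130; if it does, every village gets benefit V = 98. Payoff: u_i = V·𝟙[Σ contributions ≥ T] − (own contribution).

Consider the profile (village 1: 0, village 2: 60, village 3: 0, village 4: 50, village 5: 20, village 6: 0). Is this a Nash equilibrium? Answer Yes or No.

Total = 130 ≥ 130: provided.
Village 1 (pledges 0, payoff 98): pledging 40 → total 170, payoff 58. No gain.
Village 2 (pledges 60, payoff 38): dropping to 0 → total 70, payoff 0. No gain.
Village 3 (pledges 0, payoff 98): pledging 30 → total 160, payoff 68. No gain.
Village 4 (pledges 50, payoff 48): dropping to 0 → total 80, payoff 0. No gain.
Village 5 (pledges 20, payoff 78): dropping to 0 → total 110, payoff 0. No gain.
Village 6 (pledges 0, payoff 98): pledging 70 → total 200, payoff 28. No gain.

Yes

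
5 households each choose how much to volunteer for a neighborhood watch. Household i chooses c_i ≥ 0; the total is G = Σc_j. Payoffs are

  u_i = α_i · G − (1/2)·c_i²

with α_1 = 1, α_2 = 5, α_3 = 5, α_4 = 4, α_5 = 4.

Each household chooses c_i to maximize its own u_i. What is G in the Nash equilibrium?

19

Household i's FOC: ∂u_i/∂c_i = α_i − c_i = 0, so c_i* = α_i.
NE contributions = (1, 5, 5, 4, 4); G = 19.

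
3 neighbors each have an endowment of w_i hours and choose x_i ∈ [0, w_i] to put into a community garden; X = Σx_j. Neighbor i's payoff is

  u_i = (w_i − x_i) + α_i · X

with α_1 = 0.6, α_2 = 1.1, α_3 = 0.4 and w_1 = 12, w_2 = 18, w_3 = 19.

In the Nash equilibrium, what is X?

∂u_i/∂x_i = α_i − 1, so neighbor i contributes w_i if α_i > 1, else 0.
α_i > 1 for i ∈ {2}; NE contributions (0, 18, 0), X = 18.

18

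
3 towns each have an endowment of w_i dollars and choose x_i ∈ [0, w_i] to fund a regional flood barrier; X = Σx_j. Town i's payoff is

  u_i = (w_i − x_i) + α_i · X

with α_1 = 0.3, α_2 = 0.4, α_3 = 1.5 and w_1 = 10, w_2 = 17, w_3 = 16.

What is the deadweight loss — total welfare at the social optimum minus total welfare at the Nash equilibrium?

∂u_i/∂x_i = α_i − 1, so town i contributes w_i if α_i > 1, else 0.
α_i > 1 for i ∈ {3}; NE contributions (0, 0, 16), X = 16.
W^NE = Σw_i − X^NE + (Σα_i)·X^NE = 43 + 1.2·16 = 62.2.
Planner: ∂(Σu_j)/∂x_i = Σα_j − 1 = 1.2 > 0, so everyone contributes w_i; X^SO = 43, W^SO = 43 + 1.2·43 = 94.6.
Deadweight loss = 32.4.

32.4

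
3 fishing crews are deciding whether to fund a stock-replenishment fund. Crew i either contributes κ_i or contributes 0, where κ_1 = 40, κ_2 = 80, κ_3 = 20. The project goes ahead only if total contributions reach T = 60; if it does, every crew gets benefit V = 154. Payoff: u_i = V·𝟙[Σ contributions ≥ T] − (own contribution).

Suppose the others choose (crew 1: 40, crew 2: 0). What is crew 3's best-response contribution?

Others' total = 40. Contributing 20 brings total to 60 ≥ 60: gain V − κ_3 = 134.
Best response: 20.

20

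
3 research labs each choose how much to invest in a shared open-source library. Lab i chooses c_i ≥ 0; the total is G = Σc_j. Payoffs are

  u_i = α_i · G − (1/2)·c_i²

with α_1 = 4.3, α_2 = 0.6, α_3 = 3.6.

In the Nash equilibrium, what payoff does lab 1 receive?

Lab i's FOC: ∂u_i/∂c_i = α_i − c_i = 0, so c_i* = α_i.
NE contributions = (4.3, 0.6, 3.6); G = 8.5.
u_1 = α_1·G − ½·(c_1)² = 4.3·8.5 − ½·4.3² = 27.305.

27.305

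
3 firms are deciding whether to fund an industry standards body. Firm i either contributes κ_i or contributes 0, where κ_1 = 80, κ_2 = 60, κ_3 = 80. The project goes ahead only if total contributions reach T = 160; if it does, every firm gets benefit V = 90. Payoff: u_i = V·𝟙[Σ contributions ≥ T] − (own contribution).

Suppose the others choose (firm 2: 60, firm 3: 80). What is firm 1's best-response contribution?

80

Others' total = 140. Contributing 80 brings total to 220 ≥ 160: gain V − κ_1 = 10.
Best response: 80.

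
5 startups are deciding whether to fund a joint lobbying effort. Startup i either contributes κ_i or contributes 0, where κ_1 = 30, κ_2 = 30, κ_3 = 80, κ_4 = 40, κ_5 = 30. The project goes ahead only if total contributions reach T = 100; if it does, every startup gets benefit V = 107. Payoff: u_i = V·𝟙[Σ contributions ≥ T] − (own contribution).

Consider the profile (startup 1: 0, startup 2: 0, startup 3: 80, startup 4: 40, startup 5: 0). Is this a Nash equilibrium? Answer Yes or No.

Total = 120 ≥ 100: provided.
Startup 1 (pledges 0, payoff 107): pledging 30 → total 150, payoff 77. No gain.
Startup 2 (pledges 0, payoff 107): pledging 30 → total 150, payoff 77. No gain.
Startup 3 (pledges 80, payoff 27): dropping to 0 → total 40, payoff 0. No gain.
Startup 4 (pledges 40, payoff 67): dropping to 0 → total 80, payoff 0. No gain.
Startup 5 (pledges 0, payoff 107): pledging 30 → total 150, payoff 77. No gain.

Yes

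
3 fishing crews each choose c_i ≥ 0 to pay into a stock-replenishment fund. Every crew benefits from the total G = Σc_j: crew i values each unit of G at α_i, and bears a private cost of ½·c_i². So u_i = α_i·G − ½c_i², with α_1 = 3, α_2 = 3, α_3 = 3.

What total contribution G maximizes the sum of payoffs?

27

Planner FOC: ∂(Σu_j)/∂c_i = (Σα_j) − c_i = 0, so c_i^SO = Σα_j = 9 for every i; G^SO = 27.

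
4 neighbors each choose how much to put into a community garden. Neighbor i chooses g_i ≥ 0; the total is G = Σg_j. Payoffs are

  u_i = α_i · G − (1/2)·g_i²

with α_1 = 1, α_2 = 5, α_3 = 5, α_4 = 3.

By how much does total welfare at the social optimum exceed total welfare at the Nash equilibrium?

Neighbor i's FOC: ∂u_i/∂g_i = α_i − g_i = 0, so g_i* = α_i.
NE contributions = (1, 5, 5, 3); G = 14.
W^NE = (Σα)·G − ½Σα_i² = 14² − ½·60 = 166.
Planner sets g_i = Σα_j = 14 for every i, so G^SO = 4·14 = 56.
W^SO = (Σα)·G^SO − ½·4·(Σα)² = (4/2)·14² = 392.
Deadweight loss = W^SO − W^NE = 226.

226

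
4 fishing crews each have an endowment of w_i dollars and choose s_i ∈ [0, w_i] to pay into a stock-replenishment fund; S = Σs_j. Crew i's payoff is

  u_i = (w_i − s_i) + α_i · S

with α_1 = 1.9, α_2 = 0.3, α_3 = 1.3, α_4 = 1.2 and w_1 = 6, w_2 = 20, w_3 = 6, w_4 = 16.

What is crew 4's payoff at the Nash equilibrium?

33.6

∂u_i/∂s_i = α_i − 1, so crew i contributes w_i if α_i > 1, else 0.
α_i > 1 for i ∈ {1, 3, 4}; NE contributions (6, 0, 6, 16), S = 28.
u_4 = (16 − 16) + 1.2·28 = 33.6.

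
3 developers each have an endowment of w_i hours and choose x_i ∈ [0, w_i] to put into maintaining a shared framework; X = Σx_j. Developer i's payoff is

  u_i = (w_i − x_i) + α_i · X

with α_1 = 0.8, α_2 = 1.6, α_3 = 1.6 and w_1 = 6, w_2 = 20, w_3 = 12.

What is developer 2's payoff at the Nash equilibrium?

51.2

∂u_i/∂x_i = α_i − 1, so developer i contributes w_i if α_i > 1, else 0.
α_i > 1 for i ∈ {2, 3}; NE contributions (0, 20, 12), X = 32.
u_2 = (20 − 20) + 1.6·32 = 51.2.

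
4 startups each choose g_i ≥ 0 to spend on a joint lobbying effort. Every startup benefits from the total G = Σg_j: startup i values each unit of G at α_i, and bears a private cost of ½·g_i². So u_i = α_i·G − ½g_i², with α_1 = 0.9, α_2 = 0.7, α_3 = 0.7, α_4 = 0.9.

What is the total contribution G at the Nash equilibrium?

3.2

Startup i's FOC: ∂u_i/∂g_i = α_i − g_i = 0, so g_i* = α_i.
NE contributions = (0.9, 0.7, 0.7, 0.9); G = 3.2.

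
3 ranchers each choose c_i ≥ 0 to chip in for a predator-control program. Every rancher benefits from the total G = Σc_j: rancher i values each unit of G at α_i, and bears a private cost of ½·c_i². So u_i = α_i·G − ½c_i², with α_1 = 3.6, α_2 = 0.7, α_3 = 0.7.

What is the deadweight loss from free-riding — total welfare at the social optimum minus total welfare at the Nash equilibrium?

19.47

Rancher i's FOC: ∂u_i/∂c_i = α_i − c_i = 0, so c_i* = α_i.
NE contributions = (3.6, 0.7, 0.7); G = 5.
W^NE = (Σα)·G − ½Σα_i² = 5² − ½·13.94 = 18.03.
Planner sets c_i = Σα_j = 5 for every i, so G^SO = 3·5 = 15.
W^SO = (Σα)·G^SO − ½·3·(Σα)² = (3/2)·5² = 37.5.
Deadweight loss = W^SO − W^NE = 19.47.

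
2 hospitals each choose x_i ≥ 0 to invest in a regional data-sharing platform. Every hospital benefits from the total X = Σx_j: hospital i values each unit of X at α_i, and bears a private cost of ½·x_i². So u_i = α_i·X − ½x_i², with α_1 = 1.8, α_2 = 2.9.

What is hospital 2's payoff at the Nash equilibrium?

9.425

Hospital i's FOC: ∂u_i/∂x_i = α_i − x_i = 0, so x_i* = α_i.
NE contributions = (1.8, 2.9); X = 4.7.
u_2 = α_2·X − ½·(x_2)² = 2.9·4.7 − ½·2.9² = 9.425.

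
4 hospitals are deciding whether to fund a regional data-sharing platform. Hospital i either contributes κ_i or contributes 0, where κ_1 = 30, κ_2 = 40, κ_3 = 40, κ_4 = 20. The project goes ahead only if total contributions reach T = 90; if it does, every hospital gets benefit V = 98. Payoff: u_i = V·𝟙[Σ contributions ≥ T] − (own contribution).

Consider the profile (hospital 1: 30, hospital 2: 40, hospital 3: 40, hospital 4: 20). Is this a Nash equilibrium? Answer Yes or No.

No

Total = 130 ≥ 90: provided.
Hospital 1 (pledges 30, payoff 68): dropping to 0 → total 100, payoff 98. Profitable deviation.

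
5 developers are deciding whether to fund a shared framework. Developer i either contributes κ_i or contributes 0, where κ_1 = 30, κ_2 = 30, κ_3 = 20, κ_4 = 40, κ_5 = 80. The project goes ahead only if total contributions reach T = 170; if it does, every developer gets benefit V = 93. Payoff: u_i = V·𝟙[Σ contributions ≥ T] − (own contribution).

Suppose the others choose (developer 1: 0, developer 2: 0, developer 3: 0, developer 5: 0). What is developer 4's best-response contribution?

Others' total = 0. Even contributing 40 gives 40 < 170: no benefit either way.
Best response: 0.

0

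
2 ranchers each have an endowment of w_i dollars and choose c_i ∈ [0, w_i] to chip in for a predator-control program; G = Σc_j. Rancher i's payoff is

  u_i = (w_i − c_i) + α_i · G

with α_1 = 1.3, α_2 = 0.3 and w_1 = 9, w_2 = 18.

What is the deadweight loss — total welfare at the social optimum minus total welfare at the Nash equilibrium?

∂u_i/∂c_i = α_i − 1, so rancher i contributes w_i if α_i > 1, else 0.
α_i > 1 for i ∈ {1}; NE contributions (9, 0), G = 9.
W^NE = Σw_i − G^NE + (Σα_i)·G^NE = 27 + 0.6·9 = 32.4.
Planner: ∂(Σu_j)/∂c_i = Σα_j − 1 = 0.6 > 0, so everyone contributes w_i; G^SO = 27, W^SO = 27 + 0.6·27 = 43.2.
Deadweight loss = 10.8.

10.8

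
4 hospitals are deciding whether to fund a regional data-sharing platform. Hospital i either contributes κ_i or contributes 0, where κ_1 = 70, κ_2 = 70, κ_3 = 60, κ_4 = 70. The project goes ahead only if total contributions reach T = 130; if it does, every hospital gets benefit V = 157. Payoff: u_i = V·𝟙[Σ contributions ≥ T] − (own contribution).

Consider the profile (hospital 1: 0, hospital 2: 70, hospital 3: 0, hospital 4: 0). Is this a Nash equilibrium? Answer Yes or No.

No

Total = 70 < 130: not provided.
Hospital 1 (pledges 0, payoff 0): pledging 70 → total 140, payoff 87. Profitable deviation.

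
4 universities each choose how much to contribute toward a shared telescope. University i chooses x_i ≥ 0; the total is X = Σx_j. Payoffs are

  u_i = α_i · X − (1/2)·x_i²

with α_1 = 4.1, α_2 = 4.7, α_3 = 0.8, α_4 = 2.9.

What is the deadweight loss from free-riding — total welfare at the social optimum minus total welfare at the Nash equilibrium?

180.225

University i's FOC: ∂u_i/∂x_i = α_i − x_i = 0, so x_i* = α_i.
NE contributions = (4.1, 4.7, 0.8, 2.9); X = 12.5.
W^NE = (Σα)·X − ½Σα_i² = 12.5² − ½·47.95 = 132.275.
Planner sets x_i = Σα_j = 12.5 for every i, so X^SO = 4·12.5 = 50.
W^SO = (Σα)·X^SO − ½·4·(Σα)² = (4/2)·12.5² = 312.5.
Deadweight loss = W^SO − W^NE = 180.225.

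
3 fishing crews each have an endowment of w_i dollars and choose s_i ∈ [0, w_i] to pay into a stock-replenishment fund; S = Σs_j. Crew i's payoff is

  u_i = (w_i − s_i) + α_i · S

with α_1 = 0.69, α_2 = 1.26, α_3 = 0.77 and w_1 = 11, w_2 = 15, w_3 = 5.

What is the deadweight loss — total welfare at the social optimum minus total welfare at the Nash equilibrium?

27.52

∂u_i/∂s_i = α_i − 1, so crew i contributes w_i if α_i > 1, else 0.
α_i > 1 for i ∈ {2}; NE contributions (0, 15, 0), S = 15.
W^NE = Σw_i − S^NE + (Σα_i)·S^NE = 31 + 1.72·15 = 56.8.
Planner: ∂(Σu_j)/∂s_i = Σα_j − 1 = 1.72 > 0, so everyone contributes w_i; S^SO = 31, W^SO = 31 + 1.72·31 = 84.32.
Deadweight loss = 27.52.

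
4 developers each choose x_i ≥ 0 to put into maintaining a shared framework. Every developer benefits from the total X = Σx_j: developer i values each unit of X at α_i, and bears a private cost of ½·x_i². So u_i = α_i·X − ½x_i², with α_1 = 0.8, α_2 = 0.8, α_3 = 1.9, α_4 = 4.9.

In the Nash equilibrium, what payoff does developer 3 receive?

14.155

Developer i's FOC: ∂u_i/∂x_i = α_i − x_i = 0, so x_i* = α_i.
NE contributions = (0.8, 0.8, 1.9, 4.9); X = 8.4.
u_3 = α_3·X − ½·(x_3)² = 1.9·8.4 − ½·1.9² = 14.155.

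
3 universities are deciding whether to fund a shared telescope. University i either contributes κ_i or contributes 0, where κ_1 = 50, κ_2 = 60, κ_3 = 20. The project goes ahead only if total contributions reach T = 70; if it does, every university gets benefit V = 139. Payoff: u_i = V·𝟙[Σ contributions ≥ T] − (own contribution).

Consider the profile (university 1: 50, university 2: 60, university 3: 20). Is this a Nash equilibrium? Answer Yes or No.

No

Total = 130 ≥ 70: provided.
University 1 (pledges 50, payoff 89): dropping to 0 → total 80, payoff 139. Profitable deviation.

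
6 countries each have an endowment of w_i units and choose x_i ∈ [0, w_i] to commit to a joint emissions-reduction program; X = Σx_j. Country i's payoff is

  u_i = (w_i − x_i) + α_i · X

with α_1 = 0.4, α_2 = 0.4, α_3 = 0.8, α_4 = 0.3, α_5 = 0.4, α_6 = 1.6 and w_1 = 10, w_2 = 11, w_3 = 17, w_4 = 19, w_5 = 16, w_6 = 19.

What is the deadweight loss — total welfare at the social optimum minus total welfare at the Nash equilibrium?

∂u_i/∂x_i = α_i − 1, so country i contributes w_i if α_i > 1, else 0.
α_i > 1 for i ∈ {6}; NE contributions (0, 0, 0, 0, 0, 19), X = 19.
W^NE = Σw_i − X^NE + (Σα_i)·X^NE = 92 + 2.9·19 = 147.1.
Planner: ∂(Σu_j)/∂x_i = Σα_j − 1 = 2.9 > 0, so everyone contributes w_i; X^SO = 92, W^SO = 92 + 2.9·92 = 358.8.
Deadweight loss = 211.7.

211.7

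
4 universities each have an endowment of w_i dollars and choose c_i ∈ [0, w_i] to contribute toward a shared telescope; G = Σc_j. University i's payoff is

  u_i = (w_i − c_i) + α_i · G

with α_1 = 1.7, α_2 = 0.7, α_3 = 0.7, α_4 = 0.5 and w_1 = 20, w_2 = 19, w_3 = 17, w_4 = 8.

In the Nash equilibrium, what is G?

20

∂u_i/∂c_i = α_i − 1, so university i contributes w_i if α_i > 1, else 0.
α_i > 1 for i ∈ {1}; NE contributions (20, 0, 0, 0), G = 20.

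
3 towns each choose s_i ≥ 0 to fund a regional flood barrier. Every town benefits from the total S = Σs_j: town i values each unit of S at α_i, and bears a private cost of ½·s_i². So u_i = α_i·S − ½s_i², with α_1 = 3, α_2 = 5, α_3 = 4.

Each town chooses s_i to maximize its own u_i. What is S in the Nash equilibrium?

Town i's FOC: ∂u_i/∂s_i = α_i − s_i = 0, so s_i* = α_i.
NE contributions = (3, 5, 4); S = 12.

12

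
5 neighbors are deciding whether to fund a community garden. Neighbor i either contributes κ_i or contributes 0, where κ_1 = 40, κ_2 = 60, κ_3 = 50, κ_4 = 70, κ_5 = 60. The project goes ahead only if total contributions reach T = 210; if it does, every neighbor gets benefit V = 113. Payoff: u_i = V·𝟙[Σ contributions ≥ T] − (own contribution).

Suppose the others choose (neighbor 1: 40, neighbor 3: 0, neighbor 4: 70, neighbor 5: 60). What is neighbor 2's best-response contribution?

60

Others' total = 170. Contributing 60 brings total to 230 ≥ 210: gain V − κ_2 = 53.
Best response: 60.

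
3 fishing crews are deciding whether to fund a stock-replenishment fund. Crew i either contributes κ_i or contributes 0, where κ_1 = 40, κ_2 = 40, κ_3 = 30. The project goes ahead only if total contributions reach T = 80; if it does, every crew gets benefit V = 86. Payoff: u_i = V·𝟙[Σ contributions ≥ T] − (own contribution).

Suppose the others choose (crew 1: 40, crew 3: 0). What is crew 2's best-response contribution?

40

Others' total = 40. Contributing 40 brings total to 80 ≥ 80: gain V − κ_2 = 46.
Best response: 40.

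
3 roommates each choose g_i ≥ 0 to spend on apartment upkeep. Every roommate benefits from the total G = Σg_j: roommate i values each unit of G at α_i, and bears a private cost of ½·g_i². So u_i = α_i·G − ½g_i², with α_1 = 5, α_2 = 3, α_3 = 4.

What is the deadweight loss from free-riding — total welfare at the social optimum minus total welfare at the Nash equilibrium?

97

Roommate i's FOC: ∂u_i/∂g_i = α_i − g_i = 0, so g_i* = α_i.
NE contributions = (5, 3, 4); G = 12.
W^NE = (Σα)·G − ½Σα_i² = 12² − ½·50 = 119.
Planner sets g_i = Σα_j = 12 for every i, so G^SO = 3·12 = 36.
W^SO = (Σα)·G^SO − ½·3·(Σα)² = (3/2)·12² = 216.
Deadweight loss = W^SO − W^NE = 97.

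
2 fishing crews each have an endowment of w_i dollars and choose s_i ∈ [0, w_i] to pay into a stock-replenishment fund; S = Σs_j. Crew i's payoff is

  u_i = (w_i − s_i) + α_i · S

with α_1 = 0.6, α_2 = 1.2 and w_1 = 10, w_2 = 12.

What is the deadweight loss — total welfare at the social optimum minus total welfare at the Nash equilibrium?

8

∂u_i/∂s_i = α_i − 1, so crew i contributes w_i if α_i > 1, else 0.
α_i > 1 for i ∈ {2}; NE contributions (0, 12), S = 12.
W^NE = Σw_i − S^NE + (Σα_i)·S^NE = 22 + 0.8·12 = 31.6.
Planner: ∂(Σu_j)/∂s_i = Σα_j − 1 = 0.8 > 0, so everyone contributes w_i; S^SO = 22, W^SO = 22 + 0.8·22 = 39.6.
Deadweight loss = 8.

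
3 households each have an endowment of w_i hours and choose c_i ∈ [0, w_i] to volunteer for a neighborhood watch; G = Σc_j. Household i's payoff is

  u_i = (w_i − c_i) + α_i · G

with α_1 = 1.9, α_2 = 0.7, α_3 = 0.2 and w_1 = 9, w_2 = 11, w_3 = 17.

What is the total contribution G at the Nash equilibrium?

9

∂u_i/∂c_i = α_i − 1, so household i contributes w_i if α_i > 1, else 0.
α_i > 1 for i ∈ {1}; NE contributions (9, 0, 0), G = 9.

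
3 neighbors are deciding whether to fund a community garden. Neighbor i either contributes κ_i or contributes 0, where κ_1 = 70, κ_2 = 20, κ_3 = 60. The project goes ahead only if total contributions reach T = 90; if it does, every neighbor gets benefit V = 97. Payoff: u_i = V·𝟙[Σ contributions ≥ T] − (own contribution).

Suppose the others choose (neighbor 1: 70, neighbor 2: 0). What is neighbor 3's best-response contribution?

60

Others' total = 70. Contributing 60 brings total to 130 ≥ 90: gain V − κ_3 = 37.
Best response: 60.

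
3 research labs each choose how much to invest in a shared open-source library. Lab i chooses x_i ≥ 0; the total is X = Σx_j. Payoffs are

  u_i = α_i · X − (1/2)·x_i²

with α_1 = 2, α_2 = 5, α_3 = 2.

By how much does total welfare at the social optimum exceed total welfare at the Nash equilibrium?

Lab i's FOC: ∂u_i/∂x_i = α_i − x_i = 0, so x_i* = α_i.
NE contributions = (2, 5, 2); X = 9.
W^NE = (Σα)·X − ½Σα_i² = 9² − ½·33 = 64.5.
Planner sets x_i = Σα_j = 9 for every i, so X^SO = 3·9 = 27.
W^SO = (Σα)·X^SO − ½·3·(Σα)² = (3/2)·9² = 121.5.
Deadweight loss = W^SO − W^NE = 57.

57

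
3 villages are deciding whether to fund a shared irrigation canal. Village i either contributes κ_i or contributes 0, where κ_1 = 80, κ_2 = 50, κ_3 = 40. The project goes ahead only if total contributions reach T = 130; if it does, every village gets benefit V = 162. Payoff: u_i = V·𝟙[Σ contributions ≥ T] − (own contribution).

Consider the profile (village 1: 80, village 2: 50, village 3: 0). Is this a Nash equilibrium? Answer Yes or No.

Yes

Total = 130 ≥ 130: provided.
Village 1 (pledges 80, payoff 82): dropping to 0 → total 50, payoff 0. No gain.
Village 2 (pledges 50, payoff 112): dropping to 0 → total 80, payoff 0. No gain.
Village 3 (pledges 0, payoff 162): pledging 40 → total 170, payoff 122. No gain.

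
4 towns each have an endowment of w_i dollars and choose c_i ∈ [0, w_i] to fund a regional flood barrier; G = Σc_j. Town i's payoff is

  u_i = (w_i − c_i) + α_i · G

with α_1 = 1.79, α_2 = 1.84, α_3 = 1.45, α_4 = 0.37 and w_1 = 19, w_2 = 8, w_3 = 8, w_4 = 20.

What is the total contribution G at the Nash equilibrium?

∂u_i/∂c_i = α_i − 1, so town i contributes w_i if α_i > 1, else 0.
α_i > 1 for i ∈ {1, 2, 3}; NE contributions (19, 8, 8, 0), G = 35.

35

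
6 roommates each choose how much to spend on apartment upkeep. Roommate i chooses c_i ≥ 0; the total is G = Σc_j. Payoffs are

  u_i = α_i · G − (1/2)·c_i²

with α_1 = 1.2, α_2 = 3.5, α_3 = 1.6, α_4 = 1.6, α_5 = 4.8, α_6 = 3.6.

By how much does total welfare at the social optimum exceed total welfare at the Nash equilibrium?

558.785

Roommate i's FOC: ∂u_i/∂c_i = α_i − c_i = 0, so c_i* = α_i.
NE contributions = (1.2, 3.5, 1.6, 1.6, 4.8, 3.6); G = 16.3.
W^NE = (Σα)·G − ½Σα_i² = 16.3² − ½·54.81 = 238.285.
Planner sets c_i = Σα_j = 16.3 for every i, so G^SO = 6·16.3 = 97.8.
W^SO = (Σα)·G^SO − ½·6·(Σα)² = (6/2)·16.3² = 797.07.
Deadweight loss = W^SO − W^NE = 558.785.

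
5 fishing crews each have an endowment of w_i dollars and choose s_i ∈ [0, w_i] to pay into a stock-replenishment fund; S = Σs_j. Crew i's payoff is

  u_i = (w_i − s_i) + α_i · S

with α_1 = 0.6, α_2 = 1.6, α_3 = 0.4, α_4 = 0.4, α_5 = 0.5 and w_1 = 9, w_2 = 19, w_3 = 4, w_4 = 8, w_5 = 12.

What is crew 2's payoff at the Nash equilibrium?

30.4

∂u_i/∂s_i = α_i − 1, so crew i contributes w_i if α_i > 1, else 0.
α_i > 1 for i ∈ {2}; NE contributions (0, 19, 0, 0, 0), S = 19.
u_2 = (19 − 19) + 1.6·19 = 30.4.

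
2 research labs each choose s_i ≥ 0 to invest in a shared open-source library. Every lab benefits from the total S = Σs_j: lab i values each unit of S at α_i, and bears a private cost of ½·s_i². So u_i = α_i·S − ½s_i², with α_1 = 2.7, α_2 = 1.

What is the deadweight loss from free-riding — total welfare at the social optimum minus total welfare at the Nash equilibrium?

Lab i's FOC: ∂u_i/∂s_i = α_i − s_i = 0, so s_i* = α_i.
NE contributions = (2.7, 1); S = 3.7.
W^NE = (Σα)·S − ½Σα_i² = 3.7² − ½·8.29 = 9.545.
Planner sets s_i = Σα_j = 3.7 for every i, so S^SO = 2·3.7 = 7.4.
W^SO = (Σα)·S^SO − ½·2·(Σα)² = (2/2)·3.7² = 13.69.
Deadweight loss = W^SO − W^NE = 4.145.

4.145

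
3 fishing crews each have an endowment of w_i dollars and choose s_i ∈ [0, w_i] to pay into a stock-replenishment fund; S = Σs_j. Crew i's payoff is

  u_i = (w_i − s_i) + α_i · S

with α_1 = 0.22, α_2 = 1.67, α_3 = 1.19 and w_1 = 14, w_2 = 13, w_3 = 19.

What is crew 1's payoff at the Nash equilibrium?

21.04

∂u_i/∂s_i = α_i − 1, so crew i contributes w_i if α_i > 1, else 0.
α_i > 1 for i ∈ {2, 3}; NE contributions (0, 13, 19), S = 32.
u_1 = (14 − 0) + 0.22·32 = 21.04.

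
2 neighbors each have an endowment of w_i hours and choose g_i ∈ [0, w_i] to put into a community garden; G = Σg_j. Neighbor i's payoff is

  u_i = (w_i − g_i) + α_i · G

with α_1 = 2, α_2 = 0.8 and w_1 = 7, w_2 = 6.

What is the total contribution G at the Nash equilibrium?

∂u_i/∂g_i = α_i − 1, so neighbor i contributes w_i if α_i > 1, else 0.
α_i > 1 for i ∈ {1}; NE contributions (7, 0), G = 7.

7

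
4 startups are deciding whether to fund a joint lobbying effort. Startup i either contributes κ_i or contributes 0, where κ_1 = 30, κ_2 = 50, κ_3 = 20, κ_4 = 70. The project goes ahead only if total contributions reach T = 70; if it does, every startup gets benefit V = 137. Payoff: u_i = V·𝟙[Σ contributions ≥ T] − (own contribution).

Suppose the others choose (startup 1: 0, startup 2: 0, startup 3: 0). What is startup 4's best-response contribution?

Others' total = 0. Contributing 70 brings total to 70 ≥ 70: gain V − κ_4 = 67.
Best response: 70.

70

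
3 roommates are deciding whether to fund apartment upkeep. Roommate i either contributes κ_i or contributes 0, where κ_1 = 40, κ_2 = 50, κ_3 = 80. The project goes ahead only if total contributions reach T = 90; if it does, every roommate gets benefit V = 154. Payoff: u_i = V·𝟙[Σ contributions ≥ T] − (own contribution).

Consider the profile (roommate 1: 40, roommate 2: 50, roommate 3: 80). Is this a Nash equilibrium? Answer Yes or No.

Total = 170 ≥ 90: provided.
Roommate 1 (pledges 40, payoff 114): dropping to 0 → total 130, payoff 154. Profitable deviation.

No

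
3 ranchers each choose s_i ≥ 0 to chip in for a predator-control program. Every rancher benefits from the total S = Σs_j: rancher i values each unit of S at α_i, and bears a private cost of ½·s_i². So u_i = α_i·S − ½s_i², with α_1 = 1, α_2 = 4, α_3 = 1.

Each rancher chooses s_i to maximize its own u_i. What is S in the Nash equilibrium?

Rancher i's FOC: ∂u_i/∂s_i = α_i − s_i = 0, so s_i* = α_i.
NE contributions = (1, 4, 1); S = 6.

6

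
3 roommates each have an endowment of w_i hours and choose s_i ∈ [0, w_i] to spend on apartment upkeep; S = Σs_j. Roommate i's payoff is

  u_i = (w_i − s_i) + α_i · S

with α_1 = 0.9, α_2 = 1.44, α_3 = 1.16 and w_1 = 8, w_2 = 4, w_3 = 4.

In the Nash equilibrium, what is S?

8

∂u_i/∂s_i = α_i − 1, so roommate i contributes w_i if α_i > 1, else 0.
α_i > 1 for i ∈ {2, 3}; NE contributions (0, 4, 4), S = 8.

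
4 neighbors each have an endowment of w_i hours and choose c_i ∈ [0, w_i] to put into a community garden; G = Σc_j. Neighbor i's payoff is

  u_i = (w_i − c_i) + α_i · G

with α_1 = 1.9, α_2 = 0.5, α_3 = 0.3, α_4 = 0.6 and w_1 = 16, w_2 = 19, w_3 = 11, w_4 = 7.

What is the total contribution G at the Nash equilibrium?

16

∂u_i/∂c_i = α_i − 1, so neighbor i contributes w_i if α_i > 1, else 0.
α_i > 1 for i ∈ {1}; NE contributions (16, 0, 0, 0), G = 16.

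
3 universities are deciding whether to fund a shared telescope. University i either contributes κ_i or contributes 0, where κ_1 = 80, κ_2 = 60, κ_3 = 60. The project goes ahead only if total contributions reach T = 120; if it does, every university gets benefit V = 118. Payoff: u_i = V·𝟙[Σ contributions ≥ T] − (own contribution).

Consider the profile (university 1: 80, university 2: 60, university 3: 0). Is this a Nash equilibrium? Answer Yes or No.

Yes

Total = 140 ≥ 120: provided.
University 1 (pledges 80, payoff 38): dropping to 0 → total 60, payoff 0. No gain.
University 2 (pledges 60, payoff 58): dropping to 0 → total 80, payoff 0. No gain.
University 3 (pledges 0, payoff 118): pledging 60 → total 200, payoff 58. No gain.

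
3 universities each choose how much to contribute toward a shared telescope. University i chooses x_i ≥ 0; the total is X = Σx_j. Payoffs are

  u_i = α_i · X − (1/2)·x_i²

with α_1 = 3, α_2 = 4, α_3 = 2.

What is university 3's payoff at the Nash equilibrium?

University i's FOC: ∂u_i/∂x_i = α_i − x_i = 0, so x_i* = α_i.
NE contributions = (3, 4, 2); X = 9.
u_3 = α_3·X − ½·(x_3)² = 2·9 − ½·2² = 16.

16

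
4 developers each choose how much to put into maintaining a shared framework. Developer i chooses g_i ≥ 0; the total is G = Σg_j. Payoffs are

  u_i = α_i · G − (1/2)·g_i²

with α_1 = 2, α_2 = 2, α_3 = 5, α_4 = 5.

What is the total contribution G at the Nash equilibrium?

14

Developer i's FOC: ∂u_i/∂g_i = α_i − g_i = 0, so g_i* = α_i.
NE contributions = (2, 2, 5, 5); G = 14.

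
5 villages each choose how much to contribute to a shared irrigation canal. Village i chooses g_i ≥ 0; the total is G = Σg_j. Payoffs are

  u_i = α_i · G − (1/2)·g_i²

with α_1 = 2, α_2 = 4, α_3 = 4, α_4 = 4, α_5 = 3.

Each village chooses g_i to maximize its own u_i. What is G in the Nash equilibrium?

Village i's FOC: ∂u_i/∂g_i = α_i − g_i = 0, so g_i* = α_i.
NE contributions = (2, 4, 4, 4, 3); G = 17.

17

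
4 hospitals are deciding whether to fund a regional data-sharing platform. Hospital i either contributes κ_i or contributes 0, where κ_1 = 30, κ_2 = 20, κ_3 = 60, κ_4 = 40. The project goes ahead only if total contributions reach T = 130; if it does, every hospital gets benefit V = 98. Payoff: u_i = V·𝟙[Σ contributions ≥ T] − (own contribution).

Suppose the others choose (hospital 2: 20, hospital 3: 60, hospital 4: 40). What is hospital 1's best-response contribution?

30

Others' total = 120. Contributing 30 brings total to 150 ≥ 130: gain V − κ_1 = 68.
Best response: 30.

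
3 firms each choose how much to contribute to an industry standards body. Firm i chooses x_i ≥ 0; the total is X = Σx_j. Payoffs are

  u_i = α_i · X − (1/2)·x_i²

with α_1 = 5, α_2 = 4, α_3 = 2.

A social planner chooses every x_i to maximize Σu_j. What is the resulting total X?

33

Planner FOC: ∂(Σu_j)/∂x_i = (Σα_j) − x_i = 0, so x_i^SO = Σα_j = 11 for every i; X^SO = 33.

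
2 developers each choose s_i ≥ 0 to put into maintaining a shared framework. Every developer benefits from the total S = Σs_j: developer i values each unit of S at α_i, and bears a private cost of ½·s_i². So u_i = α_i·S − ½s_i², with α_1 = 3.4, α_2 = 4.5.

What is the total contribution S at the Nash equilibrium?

Developer i's FOC: ∂u_i/∂s_i = α_i − s_i = 0, so s_i* = α_i.
NE contributions = (3.4, 4.5); S = 7.9.

7.9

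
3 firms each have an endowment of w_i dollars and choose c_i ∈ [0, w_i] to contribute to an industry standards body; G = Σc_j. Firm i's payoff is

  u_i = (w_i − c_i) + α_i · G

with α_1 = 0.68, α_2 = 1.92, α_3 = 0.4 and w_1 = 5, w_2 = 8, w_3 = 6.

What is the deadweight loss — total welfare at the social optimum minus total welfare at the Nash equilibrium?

22

∂u_i/∂c_i = α_i − 1, so firm i contributes w_i if α_i > 1, else 0.
α_i > 1 for i ∈ {2}; NE contributions (0, 8, 0), G = 8.
W^NE = Σw_i − G^NE + (Σα_i)·G^NE = 19 + 2·8 = 35.
Planner: ∂(Σu_j)/∂c_i = Σα_j − 1 = 2 > 0, so everyone contributes w_i; G^SO = 19, W^SO = 19 + 2·19 = 57.
Deadweight loss = 22.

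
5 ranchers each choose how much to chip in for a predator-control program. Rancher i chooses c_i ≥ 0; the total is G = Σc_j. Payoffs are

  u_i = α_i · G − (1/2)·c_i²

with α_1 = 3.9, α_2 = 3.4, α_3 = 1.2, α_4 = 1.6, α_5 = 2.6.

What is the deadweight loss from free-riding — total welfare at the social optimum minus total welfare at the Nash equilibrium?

Rancher i's FOC: ∂u_i/∂c_i = α_i − c_i = 0, so c_i* = α_i.
NE contributions = (3.9, 3.4, 1.2, 1.6, 2.6); G = 12.7.
W^NE = (Σα)·G − ½Σα_i² = 12.7² − ½·37.53 = 142.525.
Planner sets c_i = Σα_j = 12.7 for every i, so G^SO = 5·12.7 = 63.5.
W^SO = (Σα)·G^SO − ½·5·(Σα)² = (5/2)·12.7² = 403.225.
Deadweight loss = W^SO − W^NE = 260.7.

260.7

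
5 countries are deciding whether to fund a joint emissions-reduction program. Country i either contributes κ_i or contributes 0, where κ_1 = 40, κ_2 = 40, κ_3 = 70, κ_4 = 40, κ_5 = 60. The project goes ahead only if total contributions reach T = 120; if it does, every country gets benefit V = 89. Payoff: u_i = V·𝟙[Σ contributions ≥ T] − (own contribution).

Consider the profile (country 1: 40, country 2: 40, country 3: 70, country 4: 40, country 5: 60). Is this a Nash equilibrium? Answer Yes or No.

No

Total = 250 ≥ 120: provided.
Country 1 (pledges 40, payoff 49): dropping to 0 → total 210, payoff 89. Profitable deviation.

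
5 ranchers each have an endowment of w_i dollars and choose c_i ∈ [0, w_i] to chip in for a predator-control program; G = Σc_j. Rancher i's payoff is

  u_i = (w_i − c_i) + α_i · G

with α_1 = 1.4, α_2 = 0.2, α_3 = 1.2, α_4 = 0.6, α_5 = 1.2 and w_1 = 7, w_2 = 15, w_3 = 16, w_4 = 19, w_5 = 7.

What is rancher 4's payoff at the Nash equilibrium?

37

∂u_i/∂c_i = α_i − 1, so rancher i contributes w_i if α_i > 1, else 0.
α_i > 1 for i ∈ {1, 3, 5}; NE contributions (7, 0, 16, 0, 7), G = 30.
u_4 = (19 − 0) + 0.6·30 = 37.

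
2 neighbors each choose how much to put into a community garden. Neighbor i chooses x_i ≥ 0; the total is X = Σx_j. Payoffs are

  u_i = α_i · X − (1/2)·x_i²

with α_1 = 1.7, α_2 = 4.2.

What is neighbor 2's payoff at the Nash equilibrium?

Neighbor i's FOC: ∂u_i/∂x_i = α_i − x_i = 0, so x_i* = α_i.
NE contributions = (1.7, 4.2); X = 5.9.
u_2 = α_2·X − ½·(x_2)² = 4.2·5.9 − ½·4.2² = 15.96.

15.96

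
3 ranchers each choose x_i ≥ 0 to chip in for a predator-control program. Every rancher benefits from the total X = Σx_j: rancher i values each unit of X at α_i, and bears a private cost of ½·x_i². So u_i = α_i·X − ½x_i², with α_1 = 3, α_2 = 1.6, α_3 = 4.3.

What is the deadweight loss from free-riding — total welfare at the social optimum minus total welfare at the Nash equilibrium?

54.63

Rancher i's FOC: ∂u_i/∂x_i = α_i − x_i = 0, so x_i* = α_i.
NE contributions = (3, 1.6, 4.3); X = 8.9.
W^NE = (Σα)·X − ½Σα_i² = 8.9² − ½·30.05 = 64.185.
Planner sets x_i = Σα_j = 8.9 for every i, so X^SO = 3·8.9 = 26.7.
W^SO = (Σα)·X^SO − ½·3·(Σα)² = (3/2)·8.9² = 118.815.
Deadweight loss = W^SO − W^NE = 54.63.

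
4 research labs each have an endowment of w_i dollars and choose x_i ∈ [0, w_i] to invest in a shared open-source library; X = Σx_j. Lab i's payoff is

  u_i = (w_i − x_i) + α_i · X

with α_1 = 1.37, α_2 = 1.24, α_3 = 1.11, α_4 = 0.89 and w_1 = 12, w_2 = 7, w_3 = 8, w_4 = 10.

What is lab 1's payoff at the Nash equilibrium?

∂u_i/∂x_i = α_i − 1, so lab i contributes w_i if α_i > 1, else 0.
α_i > 1 for i ∈ {1, 2, 3}; NE contributions (12, 7, 8, 0), X = 27.
u_1 = (12 − 12) + 1.37·27 = 36.99.

36.99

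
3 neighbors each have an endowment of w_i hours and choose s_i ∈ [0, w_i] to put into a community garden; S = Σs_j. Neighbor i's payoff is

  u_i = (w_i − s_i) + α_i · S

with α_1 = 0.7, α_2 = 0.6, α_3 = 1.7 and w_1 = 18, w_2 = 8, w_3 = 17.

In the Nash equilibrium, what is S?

∂u_i/∂s_i = α_i − 1, so neighbor i contributes w_i if α_i > 1, else 0.
α_i > 1 for i ∈ {3}; NE contributions (0, 0, 17), S = 17.

17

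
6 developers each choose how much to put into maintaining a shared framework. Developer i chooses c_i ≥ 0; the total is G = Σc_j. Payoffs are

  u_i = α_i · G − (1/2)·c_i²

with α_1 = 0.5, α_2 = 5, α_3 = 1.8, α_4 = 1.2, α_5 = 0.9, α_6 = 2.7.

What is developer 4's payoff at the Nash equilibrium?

13.8

Developer i's FOC: ∂u_i/∂c_i = α_i − c_i = 0, so c_i* = α_i.
NE contributions = (0.5, 5, 1.8, 1.2, 0.9, 2.7); G = 12.1.
u_4 = α_4·G − ½·(c_4)² = 1.2·12.1 − ½·1.2² = 13.8.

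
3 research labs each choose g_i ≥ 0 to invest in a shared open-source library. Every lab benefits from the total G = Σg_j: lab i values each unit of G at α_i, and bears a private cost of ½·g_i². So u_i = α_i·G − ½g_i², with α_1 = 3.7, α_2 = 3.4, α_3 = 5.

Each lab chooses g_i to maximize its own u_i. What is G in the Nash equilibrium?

12.1

Lab i's FOC: ∂u_i/∂g_i = α_i − g_i = 0, so g_i* = α_i.
NE contributions = (3.7, 3.4, 5); G = 12.1.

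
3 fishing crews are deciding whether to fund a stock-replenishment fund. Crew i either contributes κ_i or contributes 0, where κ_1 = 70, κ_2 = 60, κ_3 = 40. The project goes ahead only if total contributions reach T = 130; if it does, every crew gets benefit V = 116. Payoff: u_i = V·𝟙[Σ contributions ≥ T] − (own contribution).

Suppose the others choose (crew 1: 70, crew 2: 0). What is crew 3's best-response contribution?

Others' total = 70. Even contributing 40 gives 110 < 130: no benefit either way.
Best response: 0.

0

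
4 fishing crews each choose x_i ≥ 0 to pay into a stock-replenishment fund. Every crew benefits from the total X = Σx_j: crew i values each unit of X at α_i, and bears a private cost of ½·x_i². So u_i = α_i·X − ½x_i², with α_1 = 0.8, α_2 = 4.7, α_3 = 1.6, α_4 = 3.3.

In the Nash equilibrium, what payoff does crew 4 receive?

Crew i's FOC: ∂u_i/∂x_i = α_i − x_i = 0, so x_i* = α_i.
NE contributions = (0.8, 4.7, 1.6, 3.3); X = 10.4.
u_4 = α_4·X − ½·(x_4)² = 3.3·10.4 − ½·3.3² = 28.875.

28.875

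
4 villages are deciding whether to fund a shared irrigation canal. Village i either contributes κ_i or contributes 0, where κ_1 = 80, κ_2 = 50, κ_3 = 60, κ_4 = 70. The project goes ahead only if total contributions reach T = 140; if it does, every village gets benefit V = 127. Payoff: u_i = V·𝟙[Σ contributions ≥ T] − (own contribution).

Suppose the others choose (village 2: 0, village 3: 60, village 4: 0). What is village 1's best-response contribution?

80

Others' total = 60. Contributing 80 brings total to 140 ≥ 140: gain V − κ_1 = 47.
Best response: 80.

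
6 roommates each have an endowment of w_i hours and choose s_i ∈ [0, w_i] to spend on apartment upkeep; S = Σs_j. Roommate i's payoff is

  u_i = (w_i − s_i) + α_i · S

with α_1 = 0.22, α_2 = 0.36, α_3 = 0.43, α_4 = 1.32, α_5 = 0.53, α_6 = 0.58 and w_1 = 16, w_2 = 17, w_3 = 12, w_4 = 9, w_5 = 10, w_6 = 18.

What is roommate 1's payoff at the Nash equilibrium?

17.98

∂u_i/∂s_i = α_i − 1, so roommate i contributes w_i if α_i > 1, else 0.
α_i > 1 for i ∈ {4}; NE contributions (0, 0, 0, 9, 0, 0), S = 9.
u_1 = (16 − 0) + 0.22·9 = 17.98.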